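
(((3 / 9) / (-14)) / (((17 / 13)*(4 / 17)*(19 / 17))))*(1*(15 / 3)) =-1105 / 3192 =-0.35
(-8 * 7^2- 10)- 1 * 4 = -406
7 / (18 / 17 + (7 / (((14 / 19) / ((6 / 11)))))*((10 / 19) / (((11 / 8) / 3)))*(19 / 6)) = 14399 / 40938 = 0.35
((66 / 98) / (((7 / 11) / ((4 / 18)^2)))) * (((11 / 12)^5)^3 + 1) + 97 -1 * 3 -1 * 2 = 469158787584377769629 / 5095872385794441216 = 92.07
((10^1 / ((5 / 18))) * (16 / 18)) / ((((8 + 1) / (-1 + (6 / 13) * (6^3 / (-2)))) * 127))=-21152 / 14859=-1.42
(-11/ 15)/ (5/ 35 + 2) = -0.34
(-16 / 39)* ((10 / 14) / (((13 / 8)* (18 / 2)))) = -640 / 31941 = -0.02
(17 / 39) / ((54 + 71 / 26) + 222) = 34 / 21741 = 0.00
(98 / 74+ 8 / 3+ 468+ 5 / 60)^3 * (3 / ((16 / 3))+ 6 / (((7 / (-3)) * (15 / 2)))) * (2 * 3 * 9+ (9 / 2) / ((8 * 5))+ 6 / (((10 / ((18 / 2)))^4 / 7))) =4894169438838224156409 / 2593433600000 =1887138902.97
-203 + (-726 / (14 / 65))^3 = -13135903439504 / 343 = -38297094575.81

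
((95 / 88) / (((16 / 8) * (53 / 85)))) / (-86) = -8075 / 802208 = -0.01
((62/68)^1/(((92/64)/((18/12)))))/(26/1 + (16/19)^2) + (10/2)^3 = 78564507/628337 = 125.04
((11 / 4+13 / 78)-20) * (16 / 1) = -820 / 3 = -273.33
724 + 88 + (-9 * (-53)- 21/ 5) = 6424/ 5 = 1284.80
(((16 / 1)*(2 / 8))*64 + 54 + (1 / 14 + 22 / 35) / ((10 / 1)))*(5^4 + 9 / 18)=38789757 / 200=193948.78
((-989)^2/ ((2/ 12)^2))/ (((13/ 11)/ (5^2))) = 9683397900/ 13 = 744876761.54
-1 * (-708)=708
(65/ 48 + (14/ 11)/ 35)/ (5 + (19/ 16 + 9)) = 3671/ 40095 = 0.09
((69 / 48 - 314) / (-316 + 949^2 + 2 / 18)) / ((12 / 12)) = -45009 / 129641056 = -0.00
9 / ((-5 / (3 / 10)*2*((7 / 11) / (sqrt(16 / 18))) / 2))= -99*sqrt(2) / 175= -0.80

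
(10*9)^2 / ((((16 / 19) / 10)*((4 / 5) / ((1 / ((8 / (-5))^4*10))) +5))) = 120234375 / 71786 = 1674.90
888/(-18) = -148/3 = -49.33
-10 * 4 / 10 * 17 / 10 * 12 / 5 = -408 / 25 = -16.32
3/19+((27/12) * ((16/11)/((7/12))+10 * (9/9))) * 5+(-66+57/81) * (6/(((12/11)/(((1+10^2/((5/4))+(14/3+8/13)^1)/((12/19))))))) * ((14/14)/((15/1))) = -347184871697/110918808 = -3130.08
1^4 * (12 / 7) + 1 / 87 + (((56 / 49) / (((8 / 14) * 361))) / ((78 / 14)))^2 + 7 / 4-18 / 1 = -2337719702455 / 160953211692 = -14.52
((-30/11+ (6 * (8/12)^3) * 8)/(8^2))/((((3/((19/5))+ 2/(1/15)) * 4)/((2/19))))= 0.00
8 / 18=4 / 9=0.44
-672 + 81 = -591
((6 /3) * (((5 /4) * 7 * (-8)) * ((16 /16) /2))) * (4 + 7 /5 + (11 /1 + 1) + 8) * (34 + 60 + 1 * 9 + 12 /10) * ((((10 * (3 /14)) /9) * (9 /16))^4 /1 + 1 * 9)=-93706899648183 /56197120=-1667468.01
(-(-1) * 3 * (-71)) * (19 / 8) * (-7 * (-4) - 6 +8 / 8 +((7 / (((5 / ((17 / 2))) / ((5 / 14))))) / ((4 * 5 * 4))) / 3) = -29808853 / 2560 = -11644.08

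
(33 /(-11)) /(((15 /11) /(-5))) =11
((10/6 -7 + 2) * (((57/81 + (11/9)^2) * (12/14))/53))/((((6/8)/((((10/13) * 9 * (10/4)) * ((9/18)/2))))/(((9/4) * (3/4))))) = -11125/9646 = -1.15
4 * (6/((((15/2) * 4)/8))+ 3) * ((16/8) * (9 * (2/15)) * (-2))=-2208/25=-88.32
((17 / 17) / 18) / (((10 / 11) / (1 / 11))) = 1 / 180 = 0.01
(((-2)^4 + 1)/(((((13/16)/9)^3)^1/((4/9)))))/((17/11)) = 14598144/2197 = 6644.58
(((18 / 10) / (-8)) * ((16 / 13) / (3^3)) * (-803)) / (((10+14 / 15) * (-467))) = -803 / 497822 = -0.00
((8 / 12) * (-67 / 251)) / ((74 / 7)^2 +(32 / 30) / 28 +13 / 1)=-490 / 343619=-0.00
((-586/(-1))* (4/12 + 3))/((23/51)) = 99620/23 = 4331.30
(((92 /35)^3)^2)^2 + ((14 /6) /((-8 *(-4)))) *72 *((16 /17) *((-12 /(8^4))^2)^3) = 1801534560605832186490444277941723173097853 /16557897968324647885733888000000000000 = 108802.13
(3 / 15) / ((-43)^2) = 1 / 9245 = 0.00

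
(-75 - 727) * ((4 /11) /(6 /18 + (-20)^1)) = 9624 /649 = 14.83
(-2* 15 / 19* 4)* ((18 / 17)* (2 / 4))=-1080 / 323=-3.34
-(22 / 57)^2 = -484 / 3249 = -0.15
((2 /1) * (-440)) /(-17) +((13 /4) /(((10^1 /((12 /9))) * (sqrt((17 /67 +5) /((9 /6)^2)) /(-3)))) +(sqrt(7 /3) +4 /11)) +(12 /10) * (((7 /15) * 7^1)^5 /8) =-39 * sqrt(1474) /1760 +sqrt(21) /3 +102172121563 /946687500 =108.60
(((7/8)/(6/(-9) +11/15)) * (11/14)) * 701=115665/16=7229.06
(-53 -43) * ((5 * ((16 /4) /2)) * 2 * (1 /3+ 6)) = -12160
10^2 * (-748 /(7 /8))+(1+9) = -598330 /7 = -85475.71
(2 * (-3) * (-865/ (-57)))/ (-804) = 865/ 7638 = 0.11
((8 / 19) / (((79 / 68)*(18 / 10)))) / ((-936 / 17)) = -5780 / 1580553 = -0.00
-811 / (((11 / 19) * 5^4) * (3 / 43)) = -662587 / 20625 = -32.13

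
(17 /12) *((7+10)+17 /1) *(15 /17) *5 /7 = 30.36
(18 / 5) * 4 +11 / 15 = 227 / 15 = 15.13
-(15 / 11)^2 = -225 / 121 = -1.86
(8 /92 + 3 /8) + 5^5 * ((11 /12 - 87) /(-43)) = 148504715 /23736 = 6256.52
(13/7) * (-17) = -221/7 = -31.57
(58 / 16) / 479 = 29 / 3832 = 0.01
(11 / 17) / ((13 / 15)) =165 / 221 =0.75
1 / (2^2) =1 / 4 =0.25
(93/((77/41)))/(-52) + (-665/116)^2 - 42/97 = 31.48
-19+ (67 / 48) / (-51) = -46579 / 2448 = -19.03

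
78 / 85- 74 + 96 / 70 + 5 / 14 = -84911 / 1190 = -71.35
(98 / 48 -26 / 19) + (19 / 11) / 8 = 1115 / 1254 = 0.89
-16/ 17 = -0.94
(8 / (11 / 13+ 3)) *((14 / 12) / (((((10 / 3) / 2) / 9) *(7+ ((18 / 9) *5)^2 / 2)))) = 0.23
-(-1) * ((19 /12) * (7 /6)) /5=133 /360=0.37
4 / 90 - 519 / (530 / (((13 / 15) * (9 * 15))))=-109259 / 954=-114.53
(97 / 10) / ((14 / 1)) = 97 / 140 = 0.69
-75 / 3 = -25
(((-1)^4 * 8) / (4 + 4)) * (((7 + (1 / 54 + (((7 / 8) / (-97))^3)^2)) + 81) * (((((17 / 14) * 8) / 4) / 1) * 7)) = 8821797155015038205179 / 5895682558022909952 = 1496.31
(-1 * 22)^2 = 484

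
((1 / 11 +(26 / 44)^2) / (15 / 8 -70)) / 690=-71 / 7583675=-0.00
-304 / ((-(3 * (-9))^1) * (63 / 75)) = -7600 / 567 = -13.40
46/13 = 3.54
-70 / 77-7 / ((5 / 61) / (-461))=2165267 / 55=39368.49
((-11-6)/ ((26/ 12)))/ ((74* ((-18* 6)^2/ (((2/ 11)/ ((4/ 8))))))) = -17/ 5142852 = -0.00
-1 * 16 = -16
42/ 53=0.79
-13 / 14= -0.93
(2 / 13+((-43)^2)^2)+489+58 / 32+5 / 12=2133638447 / 624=3419292.38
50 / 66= 25 / 33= 0.76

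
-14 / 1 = -14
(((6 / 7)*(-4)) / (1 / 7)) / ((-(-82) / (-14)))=168 / 41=4.10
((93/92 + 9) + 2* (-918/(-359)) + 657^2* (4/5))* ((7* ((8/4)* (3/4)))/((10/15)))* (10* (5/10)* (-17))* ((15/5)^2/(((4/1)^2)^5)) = -549697812160077/138529472512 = -3968.09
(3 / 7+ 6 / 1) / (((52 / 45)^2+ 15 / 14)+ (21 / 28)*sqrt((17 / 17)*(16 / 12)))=6217549875 / 2026338743 -1291696875*sqrt(3) / 2026338743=1.96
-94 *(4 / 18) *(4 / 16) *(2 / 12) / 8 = -47 / 432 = -0.11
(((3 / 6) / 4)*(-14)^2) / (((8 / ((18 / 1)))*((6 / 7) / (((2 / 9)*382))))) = 65513 / 12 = 5459.42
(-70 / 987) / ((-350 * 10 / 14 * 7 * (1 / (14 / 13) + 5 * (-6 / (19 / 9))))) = -38 / 12453825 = -0.00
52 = 52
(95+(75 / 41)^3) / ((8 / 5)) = 17423425 / 275684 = 63.20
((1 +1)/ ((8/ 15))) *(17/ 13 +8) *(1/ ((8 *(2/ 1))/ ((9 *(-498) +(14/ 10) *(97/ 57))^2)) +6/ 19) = 197222778705601/ 4505280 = 43775920.41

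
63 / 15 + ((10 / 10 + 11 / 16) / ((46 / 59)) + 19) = 93341 / 3680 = 25.36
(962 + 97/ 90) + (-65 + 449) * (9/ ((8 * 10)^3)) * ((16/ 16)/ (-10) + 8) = 346727197/ 360000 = 963.13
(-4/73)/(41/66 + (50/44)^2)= -5808/202721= -0.03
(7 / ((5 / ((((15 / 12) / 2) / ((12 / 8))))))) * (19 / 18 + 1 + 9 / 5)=2429 / 1080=2.25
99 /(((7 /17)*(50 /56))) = 6732 /25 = 269.28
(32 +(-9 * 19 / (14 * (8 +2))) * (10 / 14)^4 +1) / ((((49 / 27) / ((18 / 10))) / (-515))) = -54992442321 / 3294172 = -16693.86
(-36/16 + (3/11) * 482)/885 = 379/2596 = 0.15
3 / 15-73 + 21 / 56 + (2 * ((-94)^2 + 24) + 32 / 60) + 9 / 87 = 61415777 / 3480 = 17648.21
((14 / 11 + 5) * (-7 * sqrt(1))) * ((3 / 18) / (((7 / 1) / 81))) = -1863 / 22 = -84.68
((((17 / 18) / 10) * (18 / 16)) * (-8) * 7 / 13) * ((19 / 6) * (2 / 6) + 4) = -833 / 360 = -2.31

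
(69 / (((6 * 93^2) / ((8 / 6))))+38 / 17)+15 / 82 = 87531461 / 36170118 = 2.42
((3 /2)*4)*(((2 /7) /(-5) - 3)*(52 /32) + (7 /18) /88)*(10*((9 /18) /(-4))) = 275173 /7392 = 37.23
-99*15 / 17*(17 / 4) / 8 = -46.41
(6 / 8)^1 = 3 / 4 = 0.75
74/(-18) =-37/9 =-4.11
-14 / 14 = -1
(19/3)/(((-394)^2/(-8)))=-38/116427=-0.00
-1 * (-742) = 742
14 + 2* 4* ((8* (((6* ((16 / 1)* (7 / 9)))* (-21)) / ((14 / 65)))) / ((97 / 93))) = -43329202 / 97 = -446692.80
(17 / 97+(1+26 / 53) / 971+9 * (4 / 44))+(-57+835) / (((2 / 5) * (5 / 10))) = 213658506763 / 54911021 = 3890.99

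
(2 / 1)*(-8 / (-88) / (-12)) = -1 / 66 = -0.02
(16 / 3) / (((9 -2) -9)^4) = 1 / 3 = 0.33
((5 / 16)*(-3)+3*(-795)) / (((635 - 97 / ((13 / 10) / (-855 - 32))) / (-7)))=694785 / 2779664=0.25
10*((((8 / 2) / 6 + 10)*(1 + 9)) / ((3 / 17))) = 54400 / 9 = 6044.44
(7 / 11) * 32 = 224 / 11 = 20.36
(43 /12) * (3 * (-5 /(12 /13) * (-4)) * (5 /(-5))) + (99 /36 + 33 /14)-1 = -4805 /21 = -228.81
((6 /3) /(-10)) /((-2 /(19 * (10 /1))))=19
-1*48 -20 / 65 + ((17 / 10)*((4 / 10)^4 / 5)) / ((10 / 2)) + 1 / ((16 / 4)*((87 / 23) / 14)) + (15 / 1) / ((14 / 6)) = -50659018451 / 1237031250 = -40.95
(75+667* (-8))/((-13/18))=94698/13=7284.46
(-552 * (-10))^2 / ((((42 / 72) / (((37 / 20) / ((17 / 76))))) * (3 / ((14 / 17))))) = 118592062.01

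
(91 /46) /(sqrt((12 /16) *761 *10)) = 91 *sqrt(22830) /525090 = 0.03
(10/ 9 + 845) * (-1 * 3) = -7615/ 3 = -2538.33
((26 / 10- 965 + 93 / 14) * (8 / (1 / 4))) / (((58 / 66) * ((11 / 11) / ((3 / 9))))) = -406032 / 35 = -11600.91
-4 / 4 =-1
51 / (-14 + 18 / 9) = -17 / 4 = -4.25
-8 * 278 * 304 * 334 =-225816064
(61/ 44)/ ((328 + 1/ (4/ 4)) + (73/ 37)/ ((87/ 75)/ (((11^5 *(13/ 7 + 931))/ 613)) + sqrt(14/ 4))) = 66470730773527302761811769119/ 15774104982692331254108687049404-2588421355036889344671875 *sqrt(14)/ 717004771940560511550394865882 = 0.00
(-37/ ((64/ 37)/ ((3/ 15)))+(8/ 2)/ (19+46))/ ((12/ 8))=-5847/ 2080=-2.81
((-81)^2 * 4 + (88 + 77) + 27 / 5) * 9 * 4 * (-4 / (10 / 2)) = -19018368 / 25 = -760734.72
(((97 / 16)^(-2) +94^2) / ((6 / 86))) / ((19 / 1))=3574941740 / 536313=6665.77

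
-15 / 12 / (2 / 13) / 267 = -65 / 2136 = -0.03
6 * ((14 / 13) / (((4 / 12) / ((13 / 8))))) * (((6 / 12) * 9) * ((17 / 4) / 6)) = 3213 / 32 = 100.41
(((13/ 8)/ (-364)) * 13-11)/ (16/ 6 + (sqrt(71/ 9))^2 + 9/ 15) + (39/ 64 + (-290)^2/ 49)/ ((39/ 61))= 1287636809/ 479661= 2684.47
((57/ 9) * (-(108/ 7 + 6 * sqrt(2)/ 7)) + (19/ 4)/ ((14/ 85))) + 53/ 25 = -13351/ 200 - 38 * sqrt(2)/ 7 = -74.43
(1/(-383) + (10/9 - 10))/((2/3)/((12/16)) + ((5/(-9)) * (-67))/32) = -980768/226353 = -4.33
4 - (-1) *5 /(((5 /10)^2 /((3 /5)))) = 16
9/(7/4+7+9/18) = 36/37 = 0.97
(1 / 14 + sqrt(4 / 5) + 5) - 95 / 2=-297 / 7 + 2* sqrt(5) / 5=-41.53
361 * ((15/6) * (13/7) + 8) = 63897/14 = 4564.07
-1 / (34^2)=-1 / 1156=-0.00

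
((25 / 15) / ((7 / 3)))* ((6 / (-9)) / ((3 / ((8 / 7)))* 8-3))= -5 / 189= -0.03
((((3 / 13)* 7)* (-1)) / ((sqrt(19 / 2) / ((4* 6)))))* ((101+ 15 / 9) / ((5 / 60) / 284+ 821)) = -176343552* sqrt(38) / 691098343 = -1.57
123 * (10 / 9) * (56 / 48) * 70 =100450 / 9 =11161.11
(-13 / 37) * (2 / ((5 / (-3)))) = 78 / 185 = 0.42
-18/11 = -1.64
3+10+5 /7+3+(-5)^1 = 82 /7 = 11.71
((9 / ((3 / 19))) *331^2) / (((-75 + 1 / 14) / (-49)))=4284054222 / 1049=4083941.11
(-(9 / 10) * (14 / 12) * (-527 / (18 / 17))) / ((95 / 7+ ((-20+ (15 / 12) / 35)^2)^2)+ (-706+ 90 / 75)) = 4818365216 / 1458292613583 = 0.00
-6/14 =-3/7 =-0.43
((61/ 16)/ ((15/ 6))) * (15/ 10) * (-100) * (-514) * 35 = 8230425/ 2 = 4115212.50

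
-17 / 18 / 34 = -1 / 36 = -0.03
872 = 872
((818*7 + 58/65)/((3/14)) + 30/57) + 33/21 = 693180181/25935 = 26727.60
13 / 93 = 0.14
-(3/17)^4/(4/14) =-567/167042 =-0.00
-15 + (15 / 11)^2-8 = -2558 / 121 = -21.14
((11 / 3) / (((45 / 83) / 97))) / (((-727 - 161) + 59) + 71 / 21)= -619927 / 780210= -0.79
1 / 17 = 0.06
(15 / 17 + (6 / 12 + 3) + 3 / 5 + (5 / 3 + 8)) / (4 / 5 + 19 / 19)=7471 / 918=8.14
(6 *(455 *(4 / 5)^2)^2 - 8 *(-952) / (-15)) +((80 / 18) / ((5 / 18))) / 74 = 1410469016 / 2775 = 508277.12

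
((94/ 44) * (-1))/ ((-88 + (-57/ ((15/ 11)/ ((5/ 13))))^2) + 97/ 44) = -15886/ 1283989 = -0.01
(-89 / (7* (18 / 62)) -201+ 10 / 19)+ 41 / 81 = -2626039 / 10773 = -243.76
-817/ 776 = -1.05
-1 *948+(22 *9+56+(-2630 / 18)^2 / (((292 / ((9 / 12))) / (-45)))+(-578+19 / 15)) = -21831291 / 5840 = -3738.23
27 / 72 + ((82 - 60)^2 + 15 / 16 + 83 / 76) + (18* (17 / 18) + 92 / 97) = 14872363 / 29488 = 504.35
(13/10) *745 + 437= 2811/2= 1405.50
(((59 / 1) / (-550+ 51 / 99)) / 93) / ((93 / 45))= -9735 / 17425813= -0.00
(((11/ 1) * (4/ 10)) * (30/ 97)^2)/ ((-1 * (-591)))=1320/ 1853573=0.00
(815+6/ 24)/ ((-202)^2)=3261/ 163216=0.02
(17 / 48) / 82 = 17 / 3936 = 0.00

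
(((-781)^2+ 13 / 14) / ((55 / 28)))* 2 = 34157868 / 55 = 621052.15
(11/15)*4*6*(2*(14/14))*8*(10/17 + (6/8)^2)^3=337307267/786080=429.10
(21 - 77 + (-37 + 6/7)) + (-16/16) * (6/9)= -1949/21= -92.81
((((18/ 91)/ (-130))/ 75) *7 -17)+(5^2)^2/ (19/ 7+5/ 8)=672218064/ 3950375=170.17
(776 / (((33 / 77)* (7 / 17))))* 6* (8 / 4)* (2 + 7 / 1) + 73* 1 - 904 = 474081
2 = 2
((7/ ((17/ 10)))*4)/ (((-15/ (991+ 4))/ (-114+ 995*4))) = -215413520/ 51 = -4223794.51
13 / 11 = 1.18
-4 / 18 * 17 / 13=-34 / 117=-0.29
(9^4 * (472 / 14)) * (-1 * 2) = -442398.86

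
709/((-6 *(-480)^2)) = -709/1382400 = -0.00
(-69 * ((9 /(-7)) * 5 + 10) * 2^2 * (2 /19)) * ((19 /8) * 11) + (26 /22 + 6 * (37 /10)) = -1034623 /385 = -2687.33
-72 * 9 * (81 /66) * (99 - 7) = -73165.09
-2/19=-0.11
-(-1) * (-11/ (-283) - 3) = -838/ 283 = -2.96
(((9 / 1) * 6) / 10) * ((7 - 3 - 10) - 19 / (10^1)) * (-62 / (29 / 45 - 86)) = -595107 / 19205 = -30.99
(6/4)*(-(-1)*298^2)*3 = 399618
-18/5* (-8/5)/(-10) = -72/125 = -0.58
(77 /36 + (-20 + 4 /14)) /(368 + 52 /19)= -84151 /1775088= -0.05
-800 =-800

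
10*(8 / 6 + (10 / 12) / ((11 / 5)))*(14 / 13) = 7910 / 429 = 18.44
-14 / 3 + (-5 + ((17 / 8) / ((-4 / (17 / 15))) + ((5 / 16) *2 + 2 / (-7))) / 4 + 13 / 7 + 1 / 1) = -30801 / 4480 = -6.88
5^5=3125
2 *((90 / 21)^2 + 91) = 218.73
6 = 6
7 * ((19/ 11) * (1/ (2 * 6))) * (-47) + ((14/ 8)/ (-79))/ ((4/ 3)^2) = -7903343/ 166848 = -47.37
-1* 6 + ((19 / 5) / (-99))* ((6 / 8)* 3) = -1339 / 220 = -6.09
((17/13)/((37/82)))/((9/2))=2788/4329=0.64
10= 10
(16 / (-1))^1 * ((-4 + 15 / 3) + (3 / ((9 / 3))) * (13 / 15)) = -29.87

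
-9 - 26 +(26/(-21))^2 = -33.47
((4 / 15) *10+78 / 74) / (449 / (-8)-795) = -3304 / 755799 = -0.00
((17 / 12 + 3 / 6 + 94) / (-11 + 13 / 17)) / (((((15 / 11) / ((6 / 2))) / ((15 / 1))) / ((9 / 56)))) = -49.70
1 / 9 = 0.11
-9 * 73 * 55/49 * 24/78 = -144540/637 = -226.91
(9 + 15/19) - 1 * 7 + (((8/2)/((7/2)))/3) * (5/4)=1303/399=3.27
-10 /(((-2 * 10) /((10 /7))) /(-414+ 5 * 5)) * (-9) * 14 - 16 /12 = 105026 /3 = 35008.67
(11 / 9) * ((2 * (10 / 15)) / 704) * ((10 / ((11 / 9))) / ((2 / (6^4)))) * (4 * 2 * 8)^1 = 8640 / 11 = 785.45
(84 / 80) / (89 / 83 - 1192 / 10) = -581 / 65364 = -0.01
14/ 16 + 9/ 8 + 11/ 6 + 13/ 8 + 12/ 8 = 6.96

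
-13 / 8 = -1.62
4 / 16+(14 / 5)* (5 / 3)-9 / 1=-4.08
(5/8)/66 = 5/528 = 0.01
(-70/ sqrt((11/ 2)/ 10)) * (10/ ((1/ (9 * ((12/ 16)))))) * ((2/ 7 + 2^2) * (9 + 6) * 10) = -6075000 * sqrt(55)/ 11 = -4095764.16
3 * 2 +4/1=10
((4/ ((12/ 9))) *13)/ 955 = 39/ 955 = 0.04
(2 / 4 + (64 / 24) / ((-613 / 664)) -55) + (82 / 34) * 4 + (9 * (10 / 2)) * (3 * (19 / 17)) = 6448987 / 62526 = 103.14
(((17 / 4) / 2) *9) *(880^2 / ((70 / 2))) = 2962080 / 7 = 423154.29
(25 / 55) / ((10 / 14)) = 7 / 11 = 0.64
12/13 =0.92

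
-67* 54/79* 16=-57888/79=-732.76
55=55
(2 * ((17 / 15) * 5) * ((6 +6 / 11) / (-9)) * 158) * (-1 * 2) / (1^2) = 85952 / 33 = 2604.61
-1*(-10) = 10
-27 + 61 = 34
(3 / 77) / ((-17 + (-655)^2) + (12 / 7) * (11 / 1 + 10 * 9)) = 3 / 33046948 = 0.00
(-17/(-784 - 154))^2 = 289/879844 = 0.00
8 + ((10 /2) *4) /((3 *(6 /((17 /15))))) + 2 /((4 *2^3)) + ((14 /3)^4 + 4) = 631921 /1296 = 487.59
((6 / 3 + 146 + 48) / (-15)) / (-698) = 98 / 5235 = 0.02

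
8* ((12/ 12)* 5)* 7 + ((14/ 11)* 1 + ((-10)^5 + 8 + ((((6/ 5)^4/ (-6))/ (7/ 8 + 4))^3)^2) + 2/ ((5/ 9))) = -315543404347828638116679940164/ 3164702594280242919921875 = -99707.13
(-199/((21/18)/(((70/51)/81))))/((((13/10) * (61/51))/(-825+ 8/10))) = 2523320/1647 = 1532.07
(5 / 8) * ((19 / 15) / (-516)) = -0.00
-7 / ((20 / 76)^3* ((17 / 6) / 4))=-542.26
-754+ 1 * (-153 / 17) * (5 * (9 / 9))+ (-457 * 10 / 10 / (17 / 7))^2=34611.38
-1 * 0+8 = 8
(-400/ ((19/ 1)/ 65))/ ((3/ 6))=-52000/ 19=-2736.84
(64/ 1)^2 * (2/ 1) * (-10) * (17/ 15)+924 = -275756/ 3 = -91918.67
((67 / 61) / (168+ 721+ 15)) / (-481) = -67 / 26524264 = -0.00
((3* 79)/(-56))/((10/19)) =-4503/560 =-8.04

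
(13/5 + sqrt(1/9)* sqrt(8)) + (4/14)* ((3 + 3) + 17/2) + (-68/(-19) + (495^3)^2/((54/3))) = 2* sqrt(2)/3 + 1086951908596654353/1330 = 817257074132823.76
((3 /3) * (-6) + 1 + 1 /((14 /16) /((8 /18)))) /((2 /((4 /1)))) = -566 /63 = -8.98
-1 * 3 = -3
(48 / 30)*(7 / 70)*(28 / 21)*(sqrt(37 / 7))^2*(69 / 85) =13616 / 14875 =0.92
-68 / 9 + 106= 886 / 9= 98.44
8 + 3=11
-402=-402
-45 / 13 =-3.46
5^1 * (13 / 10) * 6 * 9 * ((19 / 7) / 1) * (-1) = -6669 / 7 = -952.71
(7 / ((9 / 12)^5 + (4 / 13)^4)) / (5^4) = 204725248 / 4501541875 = 0.05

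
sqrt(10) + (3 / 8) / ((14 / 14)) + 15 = sqrt(10) + 123 / 8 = 18.54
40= 40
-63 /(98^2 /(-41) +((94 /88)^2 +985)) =-1666896 /19894195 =-0.08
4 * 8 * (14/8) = 56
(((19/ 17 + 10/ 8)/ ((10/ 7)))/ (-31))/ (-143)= 1127/ 3014440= 0.00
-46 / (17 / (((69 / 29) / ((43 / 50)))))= -158700 / 21199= -7.49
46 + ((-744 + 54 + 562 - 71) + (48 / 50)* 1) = -152.04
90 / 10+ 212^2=44953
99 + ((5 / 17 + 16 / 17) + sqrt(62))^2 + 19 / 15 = 42 *sqrt(62) / 17 + 710041 / 4335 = 183.25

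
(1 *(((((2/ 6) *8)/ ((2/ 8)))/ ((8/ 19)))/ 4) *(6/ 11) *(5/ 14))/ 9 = 95/ 693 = 0.14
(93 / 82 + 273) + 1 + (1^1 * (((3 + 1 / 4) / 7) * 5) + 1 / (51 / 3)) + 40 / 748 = 59587161 / 214676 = 277.57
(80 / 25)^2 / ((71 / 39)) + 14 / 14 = 11759 / 1775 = 6.62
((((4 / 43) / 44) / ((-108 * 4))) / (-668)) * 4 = 1 / 34124112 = 0.00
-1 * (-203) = 203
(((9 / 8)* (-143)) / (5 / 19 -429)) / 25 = 24453 / 1629200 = 0.02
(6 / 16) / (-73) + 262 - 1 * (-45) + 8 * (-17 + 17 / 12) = 319439 / 1752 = 182.33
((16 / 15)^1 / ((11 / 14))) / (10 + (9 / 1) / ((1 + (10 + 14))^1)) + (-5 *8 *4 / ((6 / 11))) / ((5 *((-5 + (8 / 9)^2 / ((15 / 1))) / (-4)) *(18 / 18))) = -347169760 / 7339431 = -47.30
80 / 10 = 8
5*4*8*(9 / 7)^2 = 12960 / 49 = 264.49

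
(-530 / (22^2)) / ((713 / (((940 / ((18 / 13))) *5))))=-4047875 / 776457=-5.21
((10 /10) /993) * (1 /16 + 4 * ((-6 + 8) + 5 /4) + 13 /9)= 2089 /142992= 0.01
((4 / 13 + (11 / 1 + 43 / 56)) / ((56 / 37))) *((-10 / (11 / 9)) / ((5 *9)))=-325267 / 224224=-1.45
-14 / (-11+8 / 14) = 98 / 73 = 1.34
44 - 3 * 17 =-7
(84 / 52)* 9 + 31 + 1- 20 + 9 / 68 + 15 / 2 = 30207 / 884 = 34.17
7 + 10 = 17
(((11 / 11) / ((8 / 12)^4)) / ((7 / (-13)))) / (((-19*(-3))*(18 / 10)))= -0.09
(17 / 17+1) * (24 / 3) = 16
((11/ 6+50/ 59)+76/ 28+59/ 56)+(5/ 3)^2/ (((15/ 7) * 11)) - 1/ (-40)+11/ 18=17669573/ 2453220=7.20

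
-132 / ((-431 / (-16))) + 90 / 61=-3.42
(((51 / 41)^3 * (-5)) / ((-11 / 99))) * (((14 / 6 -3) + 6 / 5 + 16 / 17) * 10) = 88017840 / 68921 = 1277.08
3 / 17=0.18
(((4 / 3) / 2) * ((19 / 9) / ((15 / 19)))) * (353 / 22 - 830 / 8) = -1393099 / 8910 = -156.35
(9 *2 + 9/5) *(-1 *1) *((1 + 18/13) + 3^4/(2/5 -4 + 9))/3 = -7458/65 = -114.74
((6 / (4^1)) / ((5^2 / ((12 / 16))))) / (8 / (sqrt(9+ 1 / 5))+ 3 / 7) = -4347 / 1526600+ 441*sqrt(230) / 381650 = 0.01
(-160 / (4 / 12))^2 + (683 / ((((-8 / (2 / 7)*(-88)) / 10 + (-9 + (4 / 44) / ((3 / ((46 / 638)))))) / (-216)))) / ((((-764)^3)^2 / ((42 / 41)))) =1467120680942567471573537438865 / 6367711288813226873237504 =230400.00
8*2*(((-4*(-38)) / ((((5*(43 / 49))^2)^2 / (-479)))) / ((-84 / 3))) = 239842074976 / 2136750625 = 112.25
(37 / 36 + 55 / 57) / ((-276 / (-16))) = 1363 / 11799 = 0.12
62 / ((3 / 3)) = 62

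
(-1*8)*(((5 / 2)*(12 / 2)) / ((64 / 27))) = -405 / 8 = -50.62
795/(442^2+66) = 0.00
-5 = -5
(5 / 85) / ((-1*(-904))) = 1 / 15368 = 0.00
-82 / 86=-41 / 43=-0.95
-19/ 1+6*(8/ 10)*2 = -47/ 5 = -9.40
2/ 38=1/ 19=0.05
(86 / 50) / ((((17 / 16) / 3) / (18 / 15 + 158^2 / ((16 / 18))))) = 17049672 / 125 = 136397.38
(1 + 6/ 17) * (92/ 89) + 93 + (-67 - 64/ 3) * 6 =-659065/ 1513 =-435.60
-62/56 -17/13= -879/364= -2.41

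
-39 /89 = -0.44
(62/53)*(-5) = -310/53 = -5.85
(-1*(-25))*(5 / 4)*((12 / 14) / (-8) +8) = 27625 / 112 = 246.65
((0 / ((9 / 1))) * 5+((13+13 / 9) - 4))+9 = 175 / 9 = 19.44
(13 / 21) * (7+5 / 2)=247 / 42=5.88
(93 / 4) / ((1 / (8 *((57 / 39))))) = 3534 / 13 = 271.85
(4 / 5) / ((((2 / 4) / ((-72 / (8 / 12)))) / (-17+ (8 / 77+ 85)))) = -4530816 / 385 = -11768.35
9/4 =2.25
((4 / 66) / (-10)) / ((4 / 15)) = -1 / 44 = -0.02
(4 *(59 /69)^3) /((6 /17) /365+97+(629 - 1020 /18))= 2548753390 /682184964987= 0.00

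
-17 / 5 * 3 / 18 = -17 / 30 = -0.57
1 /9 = 0.11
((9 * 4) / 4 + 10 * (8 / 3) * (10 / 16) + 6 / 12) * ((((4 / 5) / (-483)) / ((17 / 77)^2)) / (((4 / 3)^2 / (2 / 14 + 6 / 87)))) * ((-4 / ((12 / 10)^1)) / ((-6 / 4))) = -816871 / 3469734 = -0.24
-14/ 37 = -0.38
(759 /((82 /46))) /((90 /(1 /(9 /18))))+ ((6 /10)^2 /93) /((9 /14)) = 9.47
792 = 792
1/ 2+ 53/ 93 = 199/ 186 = 1.07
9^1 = 9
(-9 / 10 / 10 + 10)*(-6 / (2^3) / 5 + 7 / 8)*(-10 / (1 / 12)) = -86217 / 100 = -862.17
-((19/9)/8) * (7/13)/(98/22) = -209/6552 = -0.03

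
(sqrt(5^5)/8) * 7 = 175 * sqrt(5)/8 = 48.91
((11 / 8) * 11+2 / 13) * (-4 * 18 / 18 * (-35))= 55615 / 26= 2139.04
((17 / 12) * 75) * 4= 425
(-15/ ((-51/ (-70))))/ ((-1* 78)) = 175/ 663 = 0.26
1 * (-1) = -1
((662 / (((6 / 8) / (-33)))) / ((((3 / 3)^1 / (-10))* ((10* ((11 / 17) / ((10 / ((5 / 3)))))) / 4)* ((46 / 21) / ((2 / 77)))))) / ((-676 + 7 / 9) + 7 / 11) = -911574 / 48001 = -18.99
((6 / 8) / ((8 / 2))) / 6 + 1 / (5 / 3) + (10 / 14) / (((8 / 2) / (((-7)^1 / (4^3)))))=783 / 1280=0.61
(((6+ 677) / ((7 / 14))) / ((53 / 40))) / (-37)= -54640 / 1961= -27.86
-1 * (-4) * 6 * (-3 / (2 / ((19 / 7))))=-684 / 7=-97.71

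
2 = 2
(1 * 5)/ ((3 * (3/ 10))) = 50/ 9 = 5.56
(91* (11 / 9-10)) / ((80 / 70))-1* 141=-60475 / 72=-839.93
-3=-3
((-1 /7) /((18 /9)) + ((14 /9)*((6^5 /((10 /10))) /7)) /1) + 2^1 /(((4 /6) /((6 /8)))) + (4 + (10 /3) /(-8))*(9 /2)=97793 /56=1746.30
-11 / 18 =-0.61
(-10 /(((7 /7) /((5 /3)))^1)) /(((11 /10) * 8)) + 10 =535 /66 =8.11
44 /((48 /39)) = 143 /4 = 35.75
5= 5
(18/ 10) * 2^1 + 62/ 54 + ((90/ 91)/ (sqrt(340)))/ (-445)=4.75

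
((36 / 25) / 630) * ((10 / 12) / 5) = 0.00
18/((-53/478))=-8604/53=-162.34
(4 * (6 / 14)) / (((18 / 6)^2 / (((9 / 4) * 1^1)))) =3 / 7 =0.43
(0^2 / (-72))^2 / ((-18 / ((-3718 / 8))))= 0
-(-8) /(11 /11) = 8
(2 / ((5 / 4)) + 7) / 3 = 43 / 15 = 2.87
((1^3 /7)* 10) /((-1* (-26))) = 0.05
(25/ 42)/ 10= 0.06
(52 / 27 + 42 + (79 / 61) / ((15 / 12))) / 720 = 185131 / 2964600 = 0.06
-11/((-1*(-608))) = -11/608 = -0.02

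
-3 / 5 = -0.60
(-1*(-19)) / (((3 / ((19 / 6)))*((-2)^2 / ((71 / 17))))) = 25631 / 1224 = 20.94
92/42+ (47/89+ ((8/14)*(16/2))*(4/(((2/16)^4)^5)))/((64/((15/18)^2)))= 5211937214476667014559/22784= 228754266787072814.89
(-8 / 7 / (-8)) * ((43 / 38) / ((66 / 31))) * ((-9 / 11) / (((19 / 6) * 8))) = -11997 / 4892272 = -0.00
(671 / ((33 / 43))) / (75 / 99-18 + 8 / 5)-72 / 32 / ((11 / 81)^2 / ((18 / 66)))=-1225283267 / 13741244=-89.17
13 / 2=6.50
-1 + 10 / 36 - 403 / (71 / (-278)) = 2015689 / 1278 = 1577.22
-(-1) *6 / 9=2 / 3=0.67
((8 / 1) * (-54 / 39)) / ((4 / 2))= -72 / 13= -5.54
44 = 44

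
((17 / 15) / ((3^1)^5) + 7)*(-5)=-25532 / 729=-35.02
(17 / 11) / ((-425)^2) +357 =41724376 / 116875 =357.00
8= 8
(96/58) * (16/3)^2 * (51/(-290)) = -34816/4205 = -8.28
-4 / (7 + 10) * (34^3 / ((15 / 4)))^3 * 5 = -914326479306752 / 675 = -1354557747121.11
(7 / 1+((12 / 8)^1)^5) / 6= 467 / 192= 2.43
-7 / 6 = -1.17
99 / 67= 1.48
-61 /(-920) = 61 /920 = 0.07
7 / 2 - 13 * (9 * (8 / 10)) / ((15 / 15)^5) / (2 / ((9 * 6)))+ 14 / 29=-731733 / 290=-2523.22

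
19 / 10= 1.90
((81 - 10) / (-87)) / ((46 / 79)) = -5609 / 4002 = -1.40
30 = 30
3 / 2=1.50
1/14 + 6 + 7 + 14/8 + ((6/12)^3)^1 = 837/56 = 14.95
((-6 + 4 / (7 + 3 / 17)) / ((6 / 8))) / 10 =-664 / 915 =-0.73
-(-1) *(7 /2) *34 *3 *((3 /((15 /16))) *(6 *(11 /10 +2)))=531216 /25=21248.64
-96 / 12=-8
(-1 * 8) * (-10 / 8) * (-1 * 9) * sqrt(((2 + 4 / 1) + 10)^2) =-1440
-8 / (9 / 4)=-32 / 9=-3.56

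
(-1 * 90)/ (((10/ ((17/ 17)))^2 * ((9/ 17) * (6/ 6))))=-17/ 10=-1.70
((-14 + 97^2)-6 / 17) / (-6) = -159709 / 102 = -1565.77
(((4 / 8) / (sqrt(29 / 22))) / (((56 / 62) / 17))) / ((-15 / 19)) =-10013 * sqrt(638) / 24360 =-10.38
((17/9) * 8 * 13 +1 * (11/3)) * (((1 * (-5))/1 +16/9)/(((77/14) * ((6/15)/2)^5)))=-326431250/891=-366365.04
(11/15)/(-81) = -11/1215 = -0.01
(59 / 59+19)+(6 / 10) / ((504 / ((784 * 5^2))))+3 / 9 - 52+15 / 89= -2180 / 267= -8.16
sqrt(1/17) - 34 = -34 + sqrt(17)/17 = -33.76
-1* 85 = -85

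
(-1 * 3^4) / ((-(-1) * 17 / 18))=-1458 / 17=-85.76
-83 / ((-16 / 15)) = 1245 / 16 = 77.81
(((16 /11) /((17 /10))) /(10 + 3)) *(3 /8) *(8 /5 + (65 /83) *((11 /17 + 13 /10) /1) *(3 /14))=1141827 /24010987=0.05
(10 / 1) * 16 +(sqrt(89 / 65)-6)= sqrt(5785) / 65 +154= 155.17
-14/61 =-0.23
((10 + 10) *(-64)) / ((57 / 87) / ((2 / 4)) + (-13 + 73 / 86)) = 3192320 / 27037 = 118.07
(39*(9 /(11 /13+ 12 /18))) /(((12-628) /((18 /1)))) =-123201 /18172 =-6.78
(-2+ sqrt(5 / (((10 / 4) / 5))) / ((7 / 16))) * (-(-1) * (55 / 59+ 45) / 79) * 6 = -32520 / 4661+ 260160 * sqrt(10) / 32627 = 18.24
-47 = -47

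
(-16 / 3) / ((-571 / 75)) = 400 / 571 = 0.70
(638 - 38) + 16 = 616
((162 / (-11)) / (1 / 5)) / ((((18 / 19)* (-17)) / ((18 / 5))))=3078 / 187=16.46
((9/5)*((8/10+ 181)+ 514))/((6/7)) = 73059/50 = 1461.18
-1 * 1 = -1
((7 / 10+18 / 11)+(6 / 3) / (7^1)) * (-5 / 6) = -673 / 308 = -2.19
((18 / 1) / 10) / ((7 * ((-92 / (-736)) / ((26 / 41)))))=1872 / 1435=1.30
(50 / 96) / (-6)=-25 / 288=-0.09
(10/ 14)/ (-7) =-5/ 49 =-0.10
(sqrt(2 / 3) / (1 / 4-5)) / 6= -2*sqrt(6) / 171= -0.03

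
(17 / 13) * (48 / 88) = 102 / 143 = 0.71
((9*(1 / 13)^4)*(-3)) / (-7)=27 / 199927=0.00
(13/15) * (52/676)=1/15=0.07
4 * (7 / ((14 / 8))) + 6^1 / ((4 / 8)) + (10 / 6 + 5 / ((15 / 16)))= 35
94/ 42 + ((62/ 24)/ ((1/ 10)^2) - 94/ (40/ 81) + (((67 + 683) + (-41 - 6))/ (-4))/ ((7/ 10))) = -3617/ 20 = -180.85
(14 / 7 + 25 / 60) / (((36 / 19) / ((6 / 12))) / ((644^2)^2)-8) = -2961727446328 / 9804339132645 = -0.30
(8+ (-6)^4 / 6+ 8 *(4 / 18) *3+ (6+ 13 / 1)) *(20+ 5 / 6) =93125 / 18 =5173.61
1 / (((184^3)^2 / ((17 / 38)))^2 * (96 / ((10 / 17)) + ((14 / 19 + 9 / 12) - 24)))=1445 / 1529693971488503935201124552802304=0.00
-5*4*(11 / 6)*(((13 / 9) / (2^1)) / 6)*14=-5005 / 81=-61.79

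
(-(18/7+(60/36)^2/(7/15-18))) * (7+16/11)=-413137/20251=-20.40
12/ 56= 3/ 14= 0.21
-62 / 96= -31 / 48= -0.65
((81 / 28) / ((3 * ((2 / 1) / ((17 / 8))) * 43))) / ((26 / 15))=6885 / 500864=0.01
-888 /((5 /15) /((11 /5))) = -29304 /5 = -5860.80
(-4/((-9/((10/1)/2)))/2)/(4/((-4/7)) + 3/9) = -1/6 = -0.17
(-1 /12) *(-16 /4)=1 /3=0.33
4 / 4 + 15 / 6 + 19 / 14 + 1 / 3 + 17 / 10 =6.89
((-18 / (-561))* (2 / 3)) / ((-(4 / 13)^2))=-169 / 748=-0.23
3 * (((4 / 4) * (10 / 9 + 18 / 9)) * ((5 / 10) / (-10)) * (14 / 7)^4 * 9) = -336 / 5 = -67.20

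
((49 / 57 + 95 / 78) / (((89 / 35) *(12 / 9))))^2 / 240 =2322659045 / 1484551031808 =0.00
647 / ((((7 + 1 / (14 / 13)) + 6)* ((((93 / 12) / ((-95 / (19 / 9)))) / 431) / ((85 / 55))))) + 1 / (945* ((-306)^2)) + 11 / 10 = -70471214517640081 / 392258526660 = -179655.02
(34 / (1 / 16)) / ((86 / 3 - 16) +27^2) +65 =146257 / 2225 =65.73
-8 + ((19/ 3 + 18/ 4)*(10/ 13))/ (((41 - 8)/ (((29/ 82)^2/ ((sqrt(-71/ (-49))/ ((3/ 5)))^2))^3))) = -8.00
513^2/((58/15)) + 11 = 68071.95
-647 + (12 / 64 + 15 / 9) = -30967 / 48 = -645.15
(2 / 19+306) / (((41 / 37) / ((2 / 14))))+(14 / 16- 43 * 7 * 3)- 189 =-1051.66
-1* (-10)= 10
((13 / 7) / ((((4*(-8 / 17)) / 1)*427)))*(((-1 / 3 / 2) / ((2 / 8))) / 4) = 221 / 573888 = 0.00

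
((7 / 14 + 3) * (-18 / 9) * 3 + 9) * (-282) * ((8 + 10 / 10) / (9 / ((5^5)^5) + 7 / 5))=1134574413299560546875 / 52154064178466798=21754.29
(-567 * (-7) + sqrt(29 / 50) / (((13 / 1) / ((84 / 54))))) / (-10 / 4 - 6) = -7938 / 17 - 14 * sqrt(58) / 9945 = -466.95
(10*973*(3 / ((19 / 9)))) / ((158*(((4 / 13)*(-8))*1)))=-1707615 / 48032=-35.55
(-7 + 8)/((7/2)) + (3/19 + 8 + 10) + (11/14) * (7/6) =30899/1596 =19.36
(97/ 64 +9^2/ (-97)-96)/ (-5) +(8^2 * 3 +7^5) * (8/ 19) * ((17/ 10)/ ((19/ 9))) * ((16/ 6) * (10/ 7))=21975.83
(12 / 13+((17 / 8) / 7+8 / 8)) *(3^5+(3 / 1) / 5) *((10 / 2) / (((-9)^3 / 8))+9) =306545689 / 63180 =4851.94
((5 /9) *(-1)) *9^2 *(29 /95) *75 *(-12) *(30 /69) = 2349000 /437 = 5375.29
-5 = -5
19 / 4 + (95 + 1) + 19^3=27839 / 4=6959.75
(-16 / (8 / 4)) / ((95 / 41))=-328 / 95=-3.45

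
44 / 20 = 11 / 5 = 2.20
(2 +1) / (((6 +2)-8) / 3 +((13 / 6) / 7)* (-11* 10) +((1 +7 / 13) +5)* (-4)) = -819 / 16435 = -0.05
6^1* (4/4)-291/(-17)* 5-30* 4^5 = -520683/17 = -30628.41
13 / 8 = 1.62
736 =736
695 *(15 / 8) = 10425 / 8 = 1303.12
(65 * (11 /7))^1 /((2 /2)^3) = 715 /7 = 102.14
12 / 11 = 1.09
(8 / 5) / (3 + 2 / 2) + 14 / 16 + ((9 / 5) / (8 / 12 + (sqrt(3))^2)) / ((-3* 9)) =553 / 440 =1.26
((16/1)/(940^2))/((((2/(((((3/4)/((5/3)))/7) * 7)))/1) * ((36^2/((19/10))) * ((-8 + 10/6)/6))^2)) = 1/127238400000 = 0.00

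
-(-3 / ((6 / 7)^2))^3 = 117649 / 1728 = 68.08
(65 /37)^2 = 4225 /1369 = 3.09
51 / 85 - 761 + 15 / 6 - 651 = -14089 / 10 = -1408.90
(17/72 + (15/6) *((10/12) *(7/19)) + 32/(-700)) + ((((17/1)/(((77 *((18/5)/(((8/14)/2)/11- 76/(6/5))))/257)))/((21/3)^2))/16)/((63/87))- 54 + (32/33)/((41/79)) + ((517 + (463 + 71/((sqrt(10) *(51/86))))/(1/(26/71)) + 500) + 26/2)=1118 *sqrt(10)/255 + 2089321136096309749/1822159507152600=1160.48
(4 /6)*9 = 6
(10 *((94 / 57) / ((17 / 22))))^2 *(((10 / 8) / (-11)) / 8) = -6.47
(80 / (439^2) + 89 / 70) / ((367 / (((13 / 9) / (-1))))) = -223050997 / 44559022410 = -0.01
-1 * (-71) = 71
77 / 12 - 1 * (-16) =269 / 12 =22.42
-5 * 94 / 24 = -235 / 12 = -19.58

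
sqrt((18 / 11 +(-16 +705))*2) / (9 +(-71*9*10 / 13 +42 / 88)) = -52*sqrt(167134) / 275739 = -0.08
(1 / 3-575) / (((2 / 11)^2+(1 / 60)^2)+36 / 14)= -1752273600 / 7942447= -220.62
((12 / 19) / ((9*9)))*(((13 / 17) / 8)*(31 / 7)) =403 / 122094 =0.00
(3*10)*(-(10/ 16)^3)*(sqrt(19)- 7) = 13125/ 256- 1875*sqrt(19)/ 256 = 19.34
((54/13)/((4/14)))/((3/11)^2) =2541/13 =195.46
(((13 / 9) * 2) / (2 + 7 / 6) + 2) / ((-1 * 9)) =-166 / 513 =-0.32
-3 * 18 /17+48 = 762 /17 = 44.82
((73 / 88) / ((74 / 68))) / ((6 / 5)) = 6205 / 9768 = 0.64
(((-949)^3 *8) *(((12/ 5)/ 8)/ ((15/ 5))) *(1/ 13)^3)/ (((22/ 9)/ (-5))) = 7002306/ 11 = 636573.27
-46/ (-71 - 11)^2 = -23/ 3362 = -0.01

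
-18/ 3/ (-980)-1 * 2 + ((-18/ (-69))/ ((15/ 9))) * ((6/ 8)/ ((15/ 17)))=-1.86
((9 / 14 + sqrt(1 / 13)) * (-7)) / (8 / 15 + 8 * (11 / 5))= -135 / 544 - 105 * sqrt(13) / 3536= -0.36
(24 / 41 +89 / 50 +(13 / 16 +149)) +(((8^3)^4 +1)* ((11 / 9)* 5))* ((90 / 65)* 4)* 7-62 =3471158208958569921 / 213200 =16281229873164.02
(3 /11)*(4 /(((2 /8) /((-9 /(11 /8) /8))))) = -432 /121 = -3.57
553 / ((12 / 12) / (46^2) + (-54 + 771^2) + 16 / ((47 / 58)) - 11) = 54996956 / 59113845647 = 0.00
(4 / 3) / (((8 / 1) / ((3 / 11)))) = 1 / 22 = 0.05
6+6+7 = 19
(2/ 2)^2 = 1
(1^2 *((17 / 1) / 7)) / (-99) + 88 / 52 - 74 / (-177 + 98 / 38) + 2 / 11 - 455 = -6758256497 / 14927913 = -452.73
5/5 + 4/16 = 5/4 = 1.25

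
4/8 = 1/2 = 0.50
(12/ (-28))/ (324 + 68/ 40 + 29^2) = -10/ 27223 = -0.00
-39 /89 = -0.44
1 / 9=0.11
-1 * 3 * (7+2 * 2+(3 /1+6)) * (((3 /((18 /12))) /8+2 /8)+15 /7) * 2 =-2220 /7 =-317.14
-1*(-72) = 72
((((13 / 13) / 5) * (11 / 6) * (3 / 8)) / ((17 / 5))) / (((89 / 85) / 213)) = 11715 / 1424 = 8.23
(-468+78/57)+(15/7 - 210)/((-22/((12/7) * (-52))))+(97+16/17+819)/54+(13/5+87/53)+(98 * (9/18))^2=154097496079/138407115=1113.36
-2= -2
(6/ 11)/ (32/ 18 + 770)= 27/ 38203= 0.00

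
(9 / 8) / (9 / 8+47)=9 / 385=0.02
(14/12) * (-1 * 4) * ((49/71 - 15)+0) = 14224/213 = 66.78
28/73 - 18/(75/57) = -13.30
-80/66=-40/33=-1.21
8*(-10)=-80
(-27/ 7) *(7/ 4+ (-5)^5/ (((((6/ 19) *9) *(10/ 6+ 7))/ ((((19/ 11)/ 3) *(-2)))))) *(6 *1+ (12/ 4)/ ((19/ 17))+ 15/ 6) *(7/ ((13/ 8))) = -970392725/ 35321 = -27473.53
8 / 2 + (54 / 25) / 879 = 29318 / 7325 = 4.00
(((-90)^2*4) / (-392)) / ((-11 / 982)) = 3977100 / 539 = 7378.66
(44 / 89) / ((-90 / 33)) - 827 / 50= -223229 / 13350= -16.72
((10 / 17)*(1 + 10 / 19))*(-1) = -290 / 323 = -0.90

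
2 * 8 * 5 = 80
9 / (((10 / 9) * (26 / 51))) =15.89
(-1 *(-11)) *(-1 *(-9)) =99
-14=-14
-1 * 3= -3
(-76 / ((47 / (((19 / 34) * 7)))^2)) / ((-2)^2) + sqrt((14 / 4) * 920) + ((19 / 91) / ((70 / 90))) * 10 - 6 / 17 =3578462609 / 1626645748 + 2 * sqrt(805) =58.94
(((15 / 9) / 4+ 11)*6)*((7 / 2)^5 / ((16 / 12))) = 6907677 / 256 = 26983.11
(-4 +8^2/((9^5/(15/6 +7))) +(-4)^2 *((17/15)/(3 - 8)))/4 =-2810869/1476225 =-1.90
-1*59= -59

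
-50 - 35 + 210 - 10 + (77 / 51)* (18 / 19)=37607 / 323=116.43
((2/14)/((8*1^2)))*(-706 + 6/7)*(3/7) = -1851/343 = -5.40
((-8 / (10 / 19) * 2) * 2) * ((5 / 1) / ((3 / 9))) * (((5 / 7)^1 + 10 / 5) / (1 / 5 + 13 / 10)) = -11552 / 7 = -1650.29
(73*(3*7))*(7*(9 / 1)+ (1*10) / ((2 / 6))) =142569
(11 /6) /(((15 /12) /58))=85.07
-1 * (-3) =3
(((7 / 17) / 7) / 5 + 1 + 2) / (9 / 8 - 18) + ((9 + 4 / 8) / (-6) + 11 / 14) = -313619 / 321300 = -0.98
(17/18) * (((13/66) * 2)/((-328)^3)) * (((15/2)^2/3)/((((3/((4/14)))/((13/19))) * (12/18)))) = -71825/3717049577472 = -0.00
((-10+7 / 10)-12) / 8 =-213 / 80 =-2.66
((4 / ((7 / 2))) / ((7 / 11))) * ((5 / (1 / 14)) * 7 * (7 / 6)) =3080 / 3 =1026.67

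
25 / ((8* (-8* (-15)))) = 5 / 192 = 0.03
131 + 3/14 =1837/14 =131.21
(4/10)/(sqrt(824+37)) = 2* sqrt(861)/4305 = 0.01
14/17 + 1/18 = 269/306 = 0.88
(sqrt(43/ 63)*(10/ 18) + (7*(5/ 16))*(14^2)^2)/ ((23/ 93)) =155*sqrt(301)/ 1449 + 7815255/ 23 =339795.55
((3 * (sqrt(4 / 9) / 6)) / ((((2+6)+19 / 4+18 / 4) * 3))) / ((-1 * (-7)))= 4 / 4347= 0.00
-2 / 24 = -1 / 12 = -0.08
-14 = -14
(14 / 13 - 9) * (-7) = 721 / 13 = 55.46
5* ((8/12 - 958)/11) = -435.15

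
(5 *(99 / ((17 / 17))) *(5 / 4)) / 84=825 / 112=7.37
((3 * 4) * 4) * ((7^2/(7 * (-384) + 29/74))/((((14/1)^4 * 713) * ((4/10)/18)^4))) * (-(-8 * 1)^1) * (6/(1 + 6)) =-43696260000/48638627597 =-0.90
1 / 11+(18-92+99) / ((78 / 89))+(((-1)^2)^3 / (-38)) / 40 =18659851 / 652080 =28.62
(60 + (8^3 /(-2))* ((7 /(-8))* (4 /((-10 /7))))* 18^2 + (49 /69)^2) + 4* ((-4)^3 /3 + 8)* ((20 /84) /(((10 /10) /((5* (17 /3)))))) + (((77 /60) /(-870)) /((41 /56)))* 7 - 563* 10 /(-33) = -6647495173729282 /32691287475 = -203341.49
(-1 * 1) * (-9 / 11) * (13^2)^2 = 23368.09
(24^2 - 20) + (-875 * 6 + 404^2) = 158522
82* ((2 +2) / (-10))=-164 / 5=-32.80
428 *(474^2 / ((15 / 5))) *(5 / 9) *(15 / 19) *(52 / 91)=1068459200 / 133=8033527.82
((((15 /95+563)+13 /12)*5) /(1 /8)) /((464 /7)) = 4502645 /13224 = 340.49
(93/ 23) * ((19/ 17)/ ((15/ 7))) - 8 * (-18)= 285643/ 1955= 146.11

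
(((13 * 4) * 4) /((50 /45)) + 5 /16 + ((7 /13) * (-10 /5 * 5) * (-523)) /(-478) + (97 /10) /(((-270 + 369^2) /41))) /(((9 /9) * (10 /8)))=6134722340249 /42221333700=145.30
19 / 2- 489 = -959 / 2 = -479.50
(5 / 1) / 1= 5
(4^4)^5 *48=52776558133248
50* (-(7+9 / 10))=-395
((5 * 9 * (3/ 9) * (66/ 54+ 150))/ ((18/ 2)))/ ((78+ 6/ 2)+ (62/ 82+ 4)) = 279005/ 94932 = 2.94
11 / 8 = 1.38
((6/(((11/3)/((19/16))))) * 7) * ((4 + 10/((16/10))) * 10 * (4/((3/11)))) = 81795/4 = 20448.75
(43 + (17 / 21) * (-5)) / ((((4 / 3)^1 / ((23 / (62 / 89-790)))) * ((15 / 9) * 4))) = -837223 / 6556480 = -0.13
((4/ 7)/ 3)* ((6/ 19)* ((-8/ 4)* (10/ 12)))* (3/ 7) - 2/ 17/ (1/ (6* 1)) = -11852/ 15827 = -0.75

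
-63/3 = -21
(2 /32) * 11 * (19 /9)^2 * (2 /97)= 3971 /62856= 0.06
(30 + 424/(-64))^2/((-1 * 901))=-2057/3392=-0.61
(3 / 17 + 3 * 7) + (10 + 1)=547 / 17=32.18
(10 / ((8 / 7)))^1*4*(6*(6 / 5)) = 252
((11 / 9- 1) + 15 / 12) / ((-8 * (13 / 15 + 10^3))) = -0.00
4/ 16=1/ 4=0.25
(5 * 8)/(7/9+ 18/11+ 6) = 3960/833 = 4.75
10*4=40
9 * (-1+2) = 9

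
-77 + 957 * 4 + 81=3832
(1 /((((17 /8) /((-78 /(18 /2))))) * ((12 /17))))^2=2704 /81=33.38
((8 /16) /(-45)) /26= -1 /2340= -0.00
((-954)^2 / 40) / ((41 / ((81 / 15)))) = 6143283 / 2050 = 2996.72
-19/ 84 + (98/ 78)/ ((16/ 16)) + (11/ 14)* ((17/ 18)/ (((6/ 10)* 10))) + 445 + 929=27030025/ 19656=1375.15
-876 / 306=-146 / 51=-2.86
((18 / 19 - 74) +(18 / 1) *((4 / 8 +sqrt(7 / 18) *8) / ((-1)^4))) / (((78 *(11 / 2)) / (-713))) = 867721 / 8151 - 5704 *sqrt(14) / 143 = -42.79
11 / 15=0.73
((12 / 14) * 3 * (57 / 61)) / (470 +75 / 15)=54 / 10675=0.01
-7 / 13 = -0.54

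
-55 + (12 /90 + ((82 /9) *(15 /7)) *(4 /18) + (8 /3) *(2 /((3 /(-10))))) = -64549 /945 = -68.31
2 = 2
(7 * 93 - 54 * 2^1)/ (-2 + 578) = 181/ 192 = 0.94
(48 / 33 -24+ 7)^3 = -3756.73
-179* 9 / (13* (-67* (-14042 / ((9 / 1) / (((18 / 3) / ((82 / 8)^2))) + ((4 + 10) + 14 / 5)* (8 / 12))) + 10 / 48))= -1044198648 / 46967190335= -0.02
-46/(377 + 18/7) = -322/2657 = -0.12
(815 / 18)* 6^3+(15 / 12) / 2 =78245 / 8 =9780.62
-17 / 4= -4.25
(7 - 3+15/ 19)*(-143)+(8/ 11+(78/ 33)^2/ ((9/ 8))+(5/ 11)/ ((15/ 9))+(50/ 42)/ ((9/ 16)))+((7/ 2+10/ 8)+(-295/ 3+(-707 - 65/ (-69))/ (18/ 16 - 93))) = -1067127871763/ 1399125420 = -762.71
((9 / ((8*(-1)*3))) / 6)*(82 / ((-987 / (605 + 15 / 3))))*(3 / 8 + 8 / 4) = 7.52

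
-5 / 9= -0.56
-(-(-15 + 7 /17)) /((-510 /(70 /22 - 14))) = -868 /2805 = -0.31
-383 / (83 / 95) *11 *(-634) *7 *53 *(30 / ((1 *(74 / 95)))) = 134150747288250 / 3071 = 43683082803.08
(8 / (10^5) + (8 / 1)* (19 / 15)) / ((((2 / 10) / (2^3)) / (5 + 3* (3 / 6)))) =4940039 / 1875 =2634.69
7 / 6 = 1.17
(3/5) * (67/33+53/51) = 1722/935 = 1.84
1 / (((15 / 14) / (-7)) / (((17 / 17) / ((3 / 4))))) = -392 / 45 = -8.71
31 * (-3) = -93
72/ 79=0.91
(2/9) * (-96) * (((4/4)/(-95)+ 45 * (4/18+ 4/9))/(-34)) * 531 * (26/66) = 6356896/1615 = 3936.16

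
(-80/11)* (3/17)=-240/187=-1.28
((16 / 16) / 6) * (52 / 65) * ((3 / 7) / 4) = 0.01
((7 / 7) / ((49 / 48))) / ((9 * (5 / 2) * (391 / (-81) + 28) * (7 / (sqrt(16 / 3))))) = 1152 * sqrt(3) / 3219055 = 0.00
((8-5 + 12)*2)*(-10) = -300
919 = 919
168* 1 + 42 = 210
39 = 39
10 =10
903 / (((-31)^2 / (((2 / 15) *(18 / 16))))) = 2709 / 19220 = 0.14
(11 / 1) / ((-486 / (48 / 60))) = -22 / 1215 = -0.02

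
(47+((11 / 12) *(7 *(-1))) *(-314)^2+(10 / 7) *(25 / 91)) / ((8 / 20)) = -3022295585 / 1911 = -1581525.69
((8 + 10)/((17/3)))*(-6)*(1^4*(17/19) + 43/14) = -170910/2261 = -75.59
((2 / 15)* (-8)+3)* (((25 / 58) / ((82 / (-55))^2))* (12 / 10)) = 3025 / 6724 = 0.45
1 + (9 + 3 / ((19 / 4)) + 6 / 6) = 221 / 19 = 11.63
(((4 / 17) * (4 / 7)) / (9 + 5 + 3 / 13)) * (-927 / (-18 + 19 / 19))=192816 / 374255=0.52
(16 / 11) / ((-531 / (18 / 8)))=-4 / 649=-0.01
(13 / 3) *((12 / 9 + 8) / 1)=364 / 9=40.44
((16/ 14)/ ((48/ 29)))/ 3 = 29/ 126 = 0.23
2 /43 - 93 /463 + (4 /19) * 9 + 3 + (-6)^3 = -79913386 /378271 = -211.26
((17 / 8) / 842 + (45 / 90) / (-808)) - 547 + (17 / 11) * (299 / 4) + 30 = -751129901 / 1870924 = -401.48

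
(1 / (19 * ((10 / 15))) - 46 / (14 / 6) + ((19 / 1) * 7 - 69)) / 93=0.48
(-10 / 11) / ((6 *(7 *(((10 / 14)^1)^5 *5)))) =-0.02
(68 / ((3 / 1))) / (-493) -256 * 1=-22276 / 87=-256.05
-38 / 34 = -19 / 17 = -1.12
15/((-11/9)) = -12.27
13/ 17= 0.76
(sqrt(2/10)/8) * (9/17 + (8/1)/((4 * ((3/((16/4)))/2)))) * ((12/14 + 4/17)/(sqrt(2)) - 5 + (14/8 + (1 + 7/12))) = -299 * sqrt(5)/1224 + 3887 * sqrt(10)/48552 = -0.29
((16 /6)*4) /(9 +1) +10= 166 /15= 11.07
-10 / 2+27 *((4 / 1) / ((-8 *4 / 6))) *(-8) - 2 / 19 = 2981 / 19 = 156.89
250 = 250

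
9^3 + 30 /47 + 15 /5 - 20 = 33494 /47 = 712.64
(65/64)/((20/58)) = 377/128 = 2.95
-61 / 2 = -30.50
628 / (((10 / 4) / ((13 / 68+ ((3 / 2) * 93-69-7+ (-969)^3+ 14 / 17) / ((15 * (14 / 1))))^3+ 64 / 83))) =-1785971764642273844739473452210349 / 87417623125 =-20430340025242751585502.73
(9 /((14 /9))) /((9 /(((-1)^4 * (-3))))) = -27 /14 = -1.93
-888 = -888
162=162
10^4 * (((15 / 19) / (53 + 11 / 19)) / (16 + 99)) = 15000 / 11707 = 1.28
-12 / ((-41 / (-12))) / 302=-72 / 6191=-0.01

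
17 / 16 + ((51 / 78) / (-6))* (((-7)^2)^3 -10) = -2666263 / 208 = -12818.57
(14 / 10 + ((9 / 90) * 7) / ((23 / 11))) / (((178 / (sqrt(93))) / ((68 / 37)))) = 6783 * sqrt(93) / 378695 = 0.17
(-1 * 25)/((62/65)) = -1625/62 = -26.21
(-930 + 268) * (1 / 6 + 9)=-18205 / 3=-6068.33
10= 10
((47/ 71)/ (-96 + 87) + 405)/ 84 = 4.82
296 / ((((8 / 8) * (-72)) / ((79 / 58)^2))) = -230917 / 30276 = -7.63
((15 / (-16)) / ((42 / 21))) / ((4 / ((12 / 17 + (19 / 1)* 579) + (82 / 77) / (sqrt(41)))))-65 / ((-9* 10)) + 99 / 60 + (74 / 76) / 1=-2392421933 / 1860480-15* sqrt(41) / 4928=-1285.94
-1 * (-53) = 53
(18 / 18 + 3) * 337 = 1348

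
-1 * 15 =-15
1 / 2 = 0.50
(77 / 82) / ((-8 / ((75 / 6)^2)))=-48125 / 2624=-18.34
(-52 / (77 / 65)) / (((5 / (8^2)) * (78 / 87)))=-48256 / 77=-626.70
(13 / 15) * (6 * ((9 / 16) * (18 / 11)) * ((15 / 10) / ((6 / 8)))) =1053 / 110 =9.57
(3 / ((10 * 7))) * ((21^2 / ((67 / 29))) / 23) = 5481 / 15410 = 0.36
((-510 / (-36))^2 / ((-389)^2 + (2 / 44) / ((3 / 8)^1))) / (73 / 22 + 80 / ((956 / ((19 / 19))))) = 12290575 / 31524871602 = 0.00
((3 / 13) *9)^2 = 729 / 169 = 4.31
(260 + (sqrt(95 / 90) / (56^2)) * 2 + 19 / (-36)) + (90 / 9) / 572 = sqrt(38) / 9408 + 1335853 / 5148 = 259.49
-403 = -403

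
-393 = -393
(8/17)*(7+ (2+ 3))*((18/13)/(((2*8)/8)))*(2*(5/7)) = 8640/1547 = 5.59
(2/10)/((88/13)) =0.03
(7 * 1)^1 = 7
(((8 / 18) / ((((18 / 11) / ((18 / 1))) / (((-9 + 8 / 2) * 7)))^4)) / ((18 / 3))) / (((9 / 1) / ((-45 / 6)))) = -109853253125 / 81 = -1356213001.54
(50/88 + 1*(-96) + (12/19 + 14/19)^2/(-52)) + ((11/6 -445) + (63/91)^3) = -56355684859/104691444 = -538.30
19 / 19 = 1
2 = 2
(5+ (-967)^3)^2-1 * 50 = 817633806251799314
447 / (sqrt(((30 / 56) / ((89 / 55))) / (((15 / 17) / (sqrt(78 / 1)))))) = 245.56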